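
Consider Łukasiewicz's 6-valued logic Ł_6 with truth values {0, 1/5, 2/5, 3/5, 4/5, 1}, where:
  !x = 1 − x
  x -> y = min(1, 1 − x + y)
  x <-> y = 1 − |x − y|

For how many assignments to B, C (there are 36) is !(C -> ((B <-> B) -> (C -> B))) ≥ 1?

1

value 1: 1 assignment (counts)
value 4/5: 1 assignment
value 3/5: 2 assignments
value 2/5: 2 assignments
value 1/5: 3 assignments
value 0: 27 assignments
So 1 of the 36 assignments meets the threshold.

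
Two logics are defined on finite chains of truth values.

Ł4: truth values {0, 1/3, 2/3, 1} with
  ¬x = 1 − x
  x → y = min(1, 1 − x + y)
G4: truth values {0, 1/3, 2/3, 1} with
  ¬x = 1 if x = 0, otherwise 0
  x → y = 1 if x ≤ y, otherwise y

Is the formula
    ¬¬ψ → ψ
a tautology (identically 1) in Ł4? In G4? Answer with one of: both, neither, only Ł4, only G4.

In Ł4: every assignment gives 1 — tautology.
In G4: at ψ = 1/3 the value is 1/3 — not a tautology.

only Ł4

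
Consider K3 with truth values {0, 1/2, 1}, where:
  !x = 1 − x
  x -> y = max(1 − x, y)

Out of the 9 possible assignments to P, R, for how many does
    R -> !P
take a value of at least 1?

5

P = 0, R = 0 ↦ 1  ≥
P = 0, R = 1/2 ↦ 1  ≥
P = 0, R = 1 ↦ 1  ≥
P = 1/2, R = 0 ↦ 1  ≥
P = 1/2, R = 1/2 ↦ 1/2  <
P = 1/2, R = 1 ↦ 1/2  <
P = 1, R = 0 ↦ 1  ≥
P = 1, R = 1/2 ↦ 1/2  <
P = 1, R = 1 ↦ 0  <
So 5 of the 9 assignments meet the threshold.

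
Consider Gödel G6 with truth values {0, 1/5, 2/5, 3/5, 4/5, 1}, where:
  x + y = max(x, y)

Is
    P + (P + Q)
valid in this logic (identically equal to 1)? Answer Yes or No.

Counterexample: take P = 0, Q = 0.
P + Q = 0 + 0 = 0
P + (P + Q) = 0 + 0 = 0
This gives 0 ≠ 1.

No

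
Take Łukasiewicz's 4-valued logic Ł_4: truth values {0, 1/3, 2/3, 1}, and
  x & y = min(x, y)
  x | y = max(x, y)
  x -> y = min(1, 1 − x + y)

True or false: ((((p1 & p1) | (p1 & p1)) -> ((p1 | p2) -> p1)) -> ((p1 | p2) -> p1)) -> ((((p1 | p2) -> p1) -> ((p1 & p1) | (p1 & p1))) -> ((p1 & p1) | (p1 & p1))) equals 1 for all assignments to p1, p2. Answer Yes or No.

p1 = 0, p2 = 0 ↦ 1
p1 = 0, p2 = 1/3 ↦ 1
p1 = 0, p2 = 2/3 ↦ 1
p1 = 0, p2 = 1 ↦ 1
p1 = 1/3, p2 = 0 ↦ 1
p1 = 1/3, p2 = 1/3 ↦ 1
p1 = 1/3, p2 = 2/3 ↦ 1
p1 = 1/3, p2 = 1 ↦ 1
p1 = 2/3, p2 = 0 ↦ 1
p1 = 2/3, p2 = 1/3 ↦ 1
p1 = 2/3, p2 = 2/3 ↦ 1
p1 = 2/3, p2 = 1 ↦ 1
p1 = 1, p2 = 0 ↦ 1
p1 = 1, p2 = 1/3 ↦ 1
p1 = 1, p2 = 2/3 ↦ 1
p1 = 1, p2 = 1 ↦ 1
Every assignment gives a value ≥ 1.

Yes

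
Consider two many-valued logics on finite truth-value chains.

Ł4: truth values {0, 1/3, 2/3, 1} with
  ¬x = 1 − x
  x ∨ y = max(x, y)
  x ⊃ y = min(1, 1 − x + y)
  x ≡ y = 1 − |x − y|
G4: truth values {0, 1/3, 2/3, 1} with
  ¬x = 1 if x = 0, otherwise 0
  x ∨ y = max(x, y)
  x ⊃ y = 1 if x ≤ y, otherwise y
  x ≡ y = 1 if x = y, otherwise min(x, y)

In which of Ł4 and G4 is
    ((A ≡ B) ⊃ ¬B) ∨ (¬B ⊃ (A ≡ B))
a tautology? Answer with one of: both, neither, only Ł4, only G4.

both

In Ł4: every assignment gives 1 — tautology.
In G4: every assignment gives 1 — tautology.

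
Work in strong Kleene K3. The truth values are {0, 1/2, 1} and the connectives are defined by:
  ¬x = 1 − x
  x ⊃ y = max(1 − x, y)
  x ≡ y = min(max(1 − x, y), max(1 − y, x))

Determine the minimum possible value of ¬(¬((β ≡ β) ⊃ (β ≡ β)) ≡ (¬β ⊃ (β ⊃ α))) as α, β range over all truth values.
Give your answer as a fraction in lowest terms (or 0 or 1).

Take α = 0, β = 1/2:
β ≡ β = 1/2 ≡ 1/2 = 1/2
β ≡ β = 1/2 ≡ 1/2 = 1/2
(β ≡ β) ⊃ (β ≡ β) = 1/2 ⊃ 1/2 = 1/2
¬((β ≡ β) ⊃ (β ≡ β)) = ¬1/2 = 1/2
¬β = ¬1/2 = 1/2
β ⊃ α = 1/2 ⊃ 0 = 1/2
¬β ⊃ (β ⊃ α) = 1/2 ⊃ 1/2 = 1/2
¬((β ≡ β) ⊃ (β ≡ β)) ≡ (¬β ⊃ (β ⊃ α)) = 1/2 ≡ 1/2 = 1/2
¬(¬((β ≡ β) ⊃ (β ≡ β)) ≡ (¬β ⊃ (β ⊃ α))) = ¬1/2 = 1/2
No assignment yields a value below 1/2, so this is the minimum.

1/2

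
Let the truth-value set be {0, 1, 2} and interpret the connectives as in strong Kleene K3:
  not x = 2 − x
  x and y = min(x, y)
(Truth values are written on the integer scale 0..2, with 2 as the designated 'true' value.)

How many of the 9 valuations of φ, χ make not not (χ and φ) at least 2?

1

φ = 0, χ = 0 ↦ 0  <
φ = 0, χ = 1 ↦ 0  <
φ = 0, χ = 2 ↦ 0  <
φ = 1, χ = 0 ↦ 0  <
φ = 1, χ = 1 ↦ 1  <
φ = 1, χ = 2 ↦ 1  <
φ = 2, χ = 0 ↦ 0  <
φ = 2, χ = 1 ↦ 1  <
φ = 2, χ = 2 ↦ 2  ≥
So 1 of the 9 assignments meets the threshold.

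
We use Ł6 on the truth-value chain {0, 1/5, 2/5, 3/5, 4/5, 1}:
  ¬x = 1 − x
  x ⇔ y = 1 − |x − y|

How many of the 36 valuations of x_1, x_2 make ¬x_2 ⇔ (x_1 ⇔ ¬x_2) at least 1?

value 1: 8 assignments (counts)
value 4/5: 10 assignments
value 3/5: 7 assignments
value 2/5: 6 assignments
value 1/5: 3 assignments
value 0: 2 assignments
So 8 of the 36 assignments meet the threshold.

8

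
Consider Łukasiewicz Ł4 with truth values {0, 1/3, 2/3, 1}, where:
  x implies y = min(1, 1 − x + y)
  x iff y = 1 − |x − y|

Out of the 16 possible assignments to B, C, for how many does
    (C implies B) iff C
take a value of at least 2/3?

7

B = 0, C = 0 ↦ 0  <
B = 0, C = 1/3 ↦ 2/3  ≥
B = 0, C = 2/3 ↦ 2/3  ≥
B = 0, C = 1 ↦ 0  <
B = 1/3, C = 0 ↦ 0  <
B = 1/3, C = 1/3 ↦ 1/3  <
B = 1/3, C = 2/3 ↦ 1  ≥
B = 1/3, C = 1 ↦ 1/3  <
B = 2/3, C = 0 ↦ 0  <
B = 2/3, C = 1/3 ↦ 1/3  <
B = 2/3, C = 2/3 ↦ 2/3  ≥
B = 2/3, C = 1 ↦ 2/3  ≥
B = 1, C = 0 ↦ 0  <
B = 1, C = 1/3 ↦ 1/3  <
B = 1, C = 2/3 ↦ 2/3  ≥
B = 1, C = 1 ↦ 1  ≥
So 7 of the 16 assignments meet the threshold.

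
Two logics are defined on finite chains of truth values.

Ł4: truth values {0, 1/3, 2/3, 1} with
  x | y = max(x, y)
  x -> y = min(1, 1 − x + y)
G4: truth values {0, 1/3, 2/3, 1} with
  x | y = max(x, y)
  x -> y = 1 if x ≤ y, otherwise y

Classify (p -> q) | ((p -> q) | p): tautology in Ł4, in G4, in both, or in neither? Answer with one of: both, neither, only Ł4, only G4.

In Ł4: at p = 1/3, q = 0 the value is 2/3 — not a tautology.
In G4: at p = 1/3, q = 0 the value is 1/3 — not a tautology.

neither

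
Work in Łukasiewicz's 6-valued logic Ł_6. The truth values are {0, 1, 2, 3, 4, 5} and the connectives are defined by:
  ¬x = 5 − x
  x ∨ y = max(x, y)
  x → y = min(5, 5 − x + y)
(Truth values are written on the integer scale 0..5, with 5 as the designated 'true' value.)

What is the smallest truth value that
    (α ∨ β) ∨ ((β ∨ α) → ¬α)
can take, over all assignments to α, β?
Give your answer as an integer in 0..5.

4

Take α = 2, β = 4:
α ∨ β = 2 ∨ 4 = 4
β ∨ α = 4 ∨ 2 = 4
¬α = ¬2 = 3
(β ∨ α) → ¬α = 4 → 3 = 4
(α ∨ β) ∨ ((β ∨ α) → ¬α) = 4 ∨ 4 = 4
No assignment yields a value below 4, so this is the minimum.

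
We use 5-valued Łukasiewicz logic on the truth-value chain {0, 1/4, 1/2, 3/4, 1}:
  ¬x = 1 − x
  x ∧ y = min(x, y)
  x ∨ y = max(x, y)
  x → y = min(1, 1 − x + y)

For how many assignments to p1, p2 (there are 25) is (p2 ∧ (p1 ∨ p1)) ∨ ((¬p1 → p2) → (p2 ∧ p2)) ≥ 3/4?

value 1: 9 assignments (counts)
value 3/4: 7 assignments (counts)
value 1/2: 5 assignments
value 1/4: 3 assignments
value 0: 1 assignment
So 16 of the 25 assignments meet the threshold.

16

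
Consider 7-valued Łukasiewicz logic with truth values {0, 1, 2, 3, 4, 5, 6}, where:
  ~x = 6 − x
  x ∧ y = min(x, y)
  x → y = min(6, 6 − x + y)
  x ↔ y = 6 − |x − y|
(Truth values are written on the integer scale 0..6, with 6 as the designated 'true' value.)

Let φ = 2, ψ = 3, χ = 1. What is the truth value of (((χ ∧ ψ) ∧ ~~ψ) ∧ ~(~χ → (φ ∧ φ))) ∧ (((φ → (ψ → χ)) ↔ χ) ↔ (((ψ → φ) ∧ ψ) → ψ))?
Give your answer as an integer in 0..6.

χ ∧ ψ = 1 ∧ 3 = 1
~ψ = ~3 = 3
~~ψ = ~3 = 3
(χ ∧ ψ) ∧ ~~ψ = 1 ∧ 3 = 1
~χ = ~1 = 5
φ ∧ φ = 2 ∧ 2 = 2
~χ → (φ ∧ φ) = 5 → 2 = 3
~(~χ → (φ ∧ φ)) = ~3 = 3
((χ ∧ ψ) ∧ ~~ψ) ∧ ~(~χ → (φ ∧ φ)) = 1 ∧ 3 = 1
ψ → χ = 3 → 1 = 4
φ → (ψ → χ) = 2 → 4 = 6
(φ → (ψ → χ)) ↔ χ = 6 ↔ 1 = 1
ψ → φ = 3 → 2 = 5
(ψ → φ) ∧ ψ = 5 ∧ 3 = 3
((ψ → φ) ∧ ψ) → ψ = 3 → 3 = 6
((φ → (ψ → χ)) ↔ χ) ↔ (((ψ → φ) ∧ ψ) → ψ) = 1 ↔ 6 = 1
(((χ ∧ ψ) ∧ ~~ψ) ∧ ~(~χ → (φ ∧ φ))) ∧ (((φ → (ψ → χ)) ↔ χ) ↔ (((ψ → φ) ∧ ψ) → ψ)) = 1 ∧ 1 = 1

1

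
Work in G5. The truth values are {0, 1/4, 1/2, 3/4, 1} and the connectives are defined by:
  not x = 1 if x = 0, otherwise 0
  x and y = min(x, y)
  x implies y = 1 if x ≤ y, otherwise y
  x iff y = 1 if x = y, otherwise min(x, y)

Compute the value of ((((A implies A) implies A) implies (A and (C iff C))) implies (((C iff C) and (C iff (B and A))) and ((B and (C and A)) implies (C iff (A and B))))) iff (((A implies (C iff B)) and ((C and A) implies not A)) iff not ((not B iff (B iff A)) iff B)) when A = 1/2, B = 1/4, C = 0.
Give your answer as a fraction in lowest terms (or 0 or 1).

A implies A = 1/2 implies 1/2 = 1
(A implies A) implies A = 1 implies 1/2 = 1/2
C iff C = 0 iff 0 = 1
A and (C iff C) = 1/2 and 1 = 1/2
((A implies A) implies A) implies (A and (C iff C)) = 1/2 implies 1/2 = 1
C iff C = 0 iff 0 = 1
B and A = 1/4 and 1/2 = 1/4
C iff (B and A) = 0 iff 1/4 = 0
(C iff C) and (C iff (B and A)) = 1 and 0 = 0
C and A = 0 and 1/2 = 0
B and (C and A) = 1/4 and 0 = 0
A and B = 1/2 and 1/4 = 1/4
C iff (A and B) = 0 iff 1/4 = 0
(B and (C and A)) implies (C iff (A and B)) = 0 implies 0 = 1
((C iff C) and (C iff (B and A))) and ((B and (C and A)) implies (C iff (A and B))) = 0 and 1 = 0
(((A implies A) implies A) implies (A and (C iff C))) implies (((C iff C) and (C iff (B and A))) and ((B and (C and A)) implies (C iff (A and B)))) = 1 implies 0 = 0
C iff B = 0 iff 1/4 = 0
A implies (C iff B) = 1/2 implies 0 = 0
C and A = 0 and 1/2 = 0
not A = not 1/2 = 0
(C and A) implies not A = 0 implies 0 = 1
(A implies (C iff B)) and ((C and A) implies not A) = 0 and 1 = 0
not B = not 1/4 = 0
B iff A = 1/4 iff 1/2 = 1/4
not B iff (B iff A) = 0 iff 1/4 = 0
(not B iff (B iff A)) iff B = 0 iff 1/4 = 0
not ((not B iff (B iff A)) iff B) = not 0 = 1
((A implies (C iff B)) and ((C and A) implies not A)) iff not ((not B iff (B iff A)) iff B) = 0 iff 1 = 0
((((A implies A) implies A) implies (A and (C iff C))) implies (((C iff C) and (C iff (B and A))) and ((B and (C and A)) implies (C iff (A and B))))) iff (((A implies (C iff B)) and ((C and A) implies not A)) iff not ((not B iff (B iff A)) iff B)) = 0 iff 0 = 1

1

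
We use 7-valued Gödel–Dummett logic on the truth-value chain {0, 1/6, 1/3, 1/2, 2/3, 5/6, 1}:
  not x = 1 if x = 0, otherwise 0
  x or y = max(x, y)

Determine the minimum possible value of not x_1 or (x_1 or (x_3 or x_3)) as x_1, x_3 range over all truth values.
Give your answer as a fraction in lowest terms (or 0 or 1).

1/6

Take x_1 = 1/6, x_3 = 0:
not x_1 = not 1/6 = 0
x_3 or x_3 = 0 or 0 = 0
x_1 or (x_3 or x_3) = 1/6 or 0 = 1/6
not x_1 or (x_1 or (x_3 or x_3)) = 0 or 1/6 = 1/6
No assignment yields a value below 1/6, so this is the minimum.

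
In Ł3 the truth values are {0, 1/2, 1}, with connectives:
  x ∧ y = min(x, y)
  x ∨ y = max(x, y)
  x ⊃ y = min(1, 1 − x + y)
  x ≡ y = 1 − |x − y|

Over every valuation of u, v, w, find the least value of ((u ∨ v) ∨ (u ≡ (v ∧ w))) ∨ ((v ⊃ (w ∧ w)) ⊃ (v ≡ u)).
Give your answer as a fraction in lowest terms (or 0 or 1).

Take u = 0, v = 1/2, w = 1/2:
u ∨ v = 0 ∨ 1/2 = 1/2
v ∧ w = 1/2 ∧ 1/2 = 1/2
u ≡ (v ∧ w) = 0 ≡ 1/2 = 1/2
(u ∨ v) ∨ (u ≡ (v ∧ w)) = 1/2 ∨ 1/2 = 1/2
w ∧ w = 1/2 ∧ 1/2 = 1/2
v ⊃ (w ∧ w) = 1/2 ⊃ 1/2 = 1
v ≡ u = 1/2 ≡ 0 = 1/2
(v ⊃ (w ∧ w)) ⊃ (v ≡ u) = 1 ⊃ 1/2 = 1/2
((u ∨ v) ∨ (u ≡ (v ∧ w))) ∨ ((v ⊃ (w ∧ w)) ⊃ (v ≡ u)) = 1/2 ∨ 1/2 = 1/2
No assignment yields a value below 1/2, so this is the minimum.

1/2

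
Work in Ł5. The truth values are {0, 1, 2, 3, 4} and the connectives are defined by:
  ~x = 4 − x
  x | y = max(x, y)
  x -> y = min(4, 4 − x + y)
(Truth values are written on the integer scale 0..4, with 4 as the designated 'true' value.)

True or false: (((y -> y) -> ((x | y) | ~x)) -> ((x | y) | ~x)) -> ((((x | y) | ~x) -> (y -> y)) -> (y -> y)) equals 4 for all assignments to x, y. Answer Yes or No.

At x = 0, y = 2, for instance:
y -> y = 2 -> 2 = 4
x | y = 0 | 2 = 2
~x = ~0 = 4
(x | y) | ~x = 2 | 4 = 4
(y -> y) -> ((x | y) | ~x) = 4 -> 4 = 4
((y -> y) -> ((x | y) | ~x)) -> ((x | y) | ~x) = 4 -> 4 = 4
((x | y) | ~x) -> (y -> y) = 4 -> 4 = 4
(((x | y) | ~x) -> (y -> y)) -> (y -> y) = 4 -> 4 = 4
(((y -> y) -> ((x | y) | ~x)) -> ((x | y) | ~x)) -> ((((x | y) | ~x) -> (y -> y)) -> (y -> y)) = 4 -> 4 = 4
and checking the remaining 24 assignments likewise gives ≥ 4 in every case.

Yes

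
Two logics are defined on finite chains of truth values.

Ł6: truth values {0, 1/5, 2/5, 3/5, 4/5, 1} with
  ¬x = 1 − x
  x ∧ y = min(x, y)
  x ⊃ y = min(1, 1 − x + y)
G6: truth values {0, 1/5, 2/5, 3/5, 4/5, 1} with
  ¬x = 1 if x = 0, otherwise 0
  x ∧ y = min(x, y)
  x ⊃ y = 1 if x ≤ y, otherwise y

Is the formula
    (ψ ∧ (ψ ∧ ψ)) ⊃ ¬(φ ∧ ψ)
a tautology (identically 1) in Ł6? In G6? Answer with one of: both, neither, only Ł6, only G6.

neither

In Ł6: at φ = 1/5, ψ = 1 the value is 4/5 — not a tautology.
In G6: at φ = 1/5, ψ = 1/5 the value is 0 — not a tautology.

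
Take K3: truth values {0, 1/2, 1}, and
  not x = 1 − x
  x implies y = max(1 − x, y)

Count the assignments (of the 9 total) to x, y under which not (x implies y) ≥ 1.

x = 0, y = 0 ↦ 0  <
x = 0, y = 1/2 ↦ 0  <
x = 0, y = 1 ↦ 0  <
x = 1/2, y = 0 ↦ 1/2  <
x = 1/2, y = 1/2 ↦ 1/2  <
x = 1/2, y = 1 ↦ 0  <
x = 1, y = 0 ↦ 1  ≥
x = 1, y = 1/2 ↦ 1/2  <
x = 1, y = 1 ↦ 0  <
So 1 of the 9 assignments meets the threshold.

1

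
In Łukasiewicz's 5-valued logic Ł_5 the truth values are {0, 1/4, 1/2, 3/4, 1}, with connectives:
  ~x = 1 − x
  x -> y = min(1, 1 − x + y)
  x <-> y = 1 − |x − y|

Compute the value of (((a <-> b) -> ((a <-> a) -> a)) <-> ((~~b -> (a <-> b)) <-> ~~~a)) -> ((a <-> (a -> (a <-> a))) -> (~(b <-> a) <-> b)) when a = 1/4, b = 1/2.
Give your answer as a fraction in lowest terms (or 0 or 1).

1

a <-> b = 1/4 <-> 1/2 = 3/4
a <-> a = 1/4 <-> 1/4 = 1
(a <-> a) -> a = 1 -> 1/4 = 1/4
(a <-> b) -> ((a <-> a) -> a) = 3/4 -> 1/4 = 1/2
~b = ~1/2 = 1/2
~~b = ~1/2 = 1/2
a <-> b = 1/4 <-> 1/2 = 3/4
~~b -> (a <-> b) = 1/2 -> 3/4 = 1
~a = ~1/4 = 3/4
~~a = ~3/4 = 1/4
~~~a = ~1/4 = 3/4
(~~b -> (a <-> b)) <-> ~~~a = 1 <-> 3/4 = 3/4
((a <-> b) -> ((a <-> a) -> a)) <-> ((~~b -> (a <-> b)) <-> ~~~a) = 1/2 <-> 3/4 = 3/4
a <-> a = 1/4 <-> 1/4 = 1
a -> (a <-> a) = 1/4 -> 1 = 1
a <-> (a -> (a <-> a)) = 1/4 <-> 1 = 1/4
b <-> a = 1/2 <-> 1/4 = 3/4
~(b <-> a) = ~3/4 = 1/4
~(b <-> a) <-> b = 1/4 <-> 1/2 = 3/4
(a <-> (a -> (a <-> a))) -> (~(b <-> a) <-> b) = 1/4 -> 3/4 = 1
(((a <-> b) -> ((a <-> a) -> a)) <-> ((~~b -> (a <-> b)) <-> ~~~a)) -> ((a <-> (a -> (a <-> a))) -> (~(b <-> a) <-> b)) = 3/4 -> 1 = 1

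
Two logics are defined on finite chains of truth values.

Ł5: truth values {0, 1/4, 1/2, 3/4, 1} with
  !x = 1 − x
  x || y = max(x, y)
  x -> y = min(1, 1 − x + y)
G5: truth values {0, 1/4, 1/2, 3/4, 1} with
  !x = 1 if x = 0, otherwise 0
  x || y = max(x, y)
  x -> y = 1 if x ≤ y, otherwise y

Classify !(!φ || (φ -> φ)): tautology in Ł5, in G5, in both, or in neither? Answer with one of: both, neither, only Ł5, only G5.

In Ł5: at φ = 0 the value is 0 — not a tautology.
In G5: at φ = 0 the value is 0 — not a tautology.

neither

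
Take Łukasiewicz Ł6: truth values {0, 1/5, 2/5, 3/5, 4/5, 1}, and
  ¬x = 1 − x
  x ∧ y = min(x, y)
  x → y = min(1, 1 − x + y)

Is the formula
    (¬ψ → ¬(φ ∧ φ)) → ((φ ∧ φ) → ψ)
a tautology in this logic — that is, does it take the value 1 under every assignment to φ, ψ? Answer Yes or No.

At φ = 4/5, ψ = 3/5, for instance:
¬ψ = ¬3/5 = 2/5
φ ∧ φ = 4/5 ∧ 4/5 = 4/5
¬(φ ∧ φ) = ¬4/5 = 1/5
¬ψ → ¬(φ ∧ φ) = 2/5 → 1/5 = 4/5
(φ ∧ φ) → ψ = 4/5 → 3/5 = 4/5
(¬ψ → ¬(φ ∧ φ)) → ((φ ∧ φ) → ψ) = 4/5 → 4/5 = 1
and checking the remaining 35 assignments likewise gives ≥ 1 in every case.

Yes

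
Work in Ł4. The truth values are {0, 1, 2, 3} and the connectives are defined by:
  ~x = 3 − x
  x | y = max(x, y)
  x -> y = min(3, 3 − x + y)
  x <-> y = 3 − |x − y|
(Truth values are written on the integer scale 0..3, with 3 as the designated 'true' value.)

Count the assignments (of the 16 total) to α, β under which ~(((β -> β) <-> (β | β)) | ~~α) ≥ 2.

α = 0, β = 0 ↦ 3  ≥
α = 0, β = 1 ↦ 2  ≥
α = 0, β = 2 ↦ 1  <
α = 0, β = 3 ↦ 0  <
α = 1, β = 0 ↦ 2  ≥
α = 1, β = 1 ↦ 2  ≥
α = 1, β = 2 ↦ 1  <
α = 1, β = 3 ↦ 0  <
α = 2, β = 0 ↦ 1  <
α = 2, β = 1 ↦ 1  <
α = 2, β = 2 ↦ 1  <
α = 2, β = 3 ↦ 0  <
α = 3, β = 0 ↦ 0  <
α = 3, β = 1 ↦ 0  <
α = 3, β = 2 ↦ 0  <
α = 3, β = 3 ↦ 0  <
So 4 of the 16 assignments meet the threshold.

4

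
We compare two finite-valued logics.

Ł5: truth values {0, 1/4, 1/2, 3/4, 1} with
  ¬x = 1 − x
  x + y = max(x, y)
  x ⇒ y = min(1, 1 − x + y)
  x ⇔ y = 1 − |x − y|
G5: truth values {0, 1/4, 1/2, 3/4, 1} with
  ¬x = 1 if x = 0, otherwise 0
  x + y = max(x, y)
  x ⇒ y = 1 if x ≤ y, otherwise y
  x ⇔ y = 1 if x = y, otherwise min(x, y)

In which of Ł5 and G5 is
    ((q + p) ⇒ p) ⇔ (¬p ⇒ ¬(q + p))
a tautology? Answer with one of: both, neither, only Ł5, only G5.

only Ł5

In Ł5: every assignment gives 1 — tautology.
In G5: at p = 1/4, q = 1/2 the value is 1/4 — not a tautology.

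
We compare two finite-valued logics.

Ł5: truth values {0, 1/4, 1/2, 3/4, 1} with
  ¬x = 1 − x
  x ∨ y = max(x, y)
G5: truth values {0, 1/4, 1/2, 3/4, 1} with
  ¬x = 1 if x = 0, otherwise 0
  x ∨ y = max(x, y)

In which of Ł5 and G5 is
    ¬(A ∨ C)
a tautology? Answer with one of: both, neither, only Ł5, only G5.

In Ł5: at A = 0, C = 1/4 the value is 3/4 — not a tautology.
In G5: at A = 0, C = 1/4 the value is 0 — not a tautology.

neither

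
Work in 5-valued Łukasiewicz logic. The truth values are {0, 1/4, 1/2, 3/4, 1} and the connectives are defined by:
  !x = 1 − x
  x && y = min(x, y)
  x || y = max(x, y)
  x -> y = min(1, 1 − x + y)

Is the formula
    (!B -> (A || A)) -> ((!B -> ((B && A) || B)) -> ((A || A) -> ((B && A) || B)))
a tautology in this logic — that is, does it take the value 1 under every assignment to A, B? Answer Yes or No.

Counterexample: take A = 3/4, B = 1/2.
!B = !1/2 = 1/2
A || A = 3/4 || 3/4 = 3/4
!B -> (A || A) = 1/2 -> 3/4 = 1
!B = !1/2 = 1/2
B && A = 1/2 && 3/4 = 1/2
(B && A) || B = 1/2 || 1/2 = 1/2
!B -> ((B && A) || B) = 1/2 -> 1/2 = 1
A || A = 3/4 || 3/4 = 3/4
B && A = 1/2 && 3/4 = 1/2
(B && A) || B = 1/2 || 1/2 = 1/2
(A || A) -> ((B && A) || B) = 3/4 -> 1/2 = 3/4
(!B -> ((B && A) || B)) -> ((A || A) -> ((B && A) || B)) = 1 -> 3/4 = 3/4
(!B -> (A || A)) -> ((!B -> ((B && A) || B)) -> ((A || A) -> ((B && A) || B))) = 1 -> 3/4 = 3/4
This gives 3/4 ≠ 1.

No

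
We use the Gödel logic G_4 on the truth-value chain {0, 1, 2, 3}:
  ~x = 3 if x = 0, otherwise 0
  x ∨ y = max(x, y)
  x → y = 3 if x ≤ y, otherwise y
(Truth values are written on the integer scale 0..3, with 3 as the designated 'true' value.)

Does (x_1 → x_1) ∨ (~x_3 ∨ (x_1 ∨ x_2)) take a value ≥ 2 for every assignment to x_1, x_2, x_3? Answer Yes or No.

At x_1 = 2, x_2 = 0, x_3 = 3, for instance:
x_1 → x_1 = 2 → 2 = 3
~x_3 = ~3 = 0
x_1 ∨ x_2 = 2 ∨ 0 = 2
~x_3 ∨ (x_1 ∨ x_2) = 0 ∨ 2 = 2
(x_1 → x_1) ∨ (~x_3 ∨ (x_1 ∨ x_2)) = 3 ∨ 2 = 3
and checking the remaining 63 assignments likewise gives ≥ 2 in every case.

Yes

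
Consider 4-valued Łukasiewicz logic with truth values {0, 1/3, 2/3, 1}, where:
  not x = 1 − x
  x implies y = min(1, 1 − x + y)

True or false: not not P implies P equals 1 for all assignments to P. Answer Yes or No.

Yes

P = 0 ↦ 1
P = 1/3 ↦ 1
P = 2/3 ↦ 1
P = 1 ↦ 1
Every assignment gives a value ≥ 1.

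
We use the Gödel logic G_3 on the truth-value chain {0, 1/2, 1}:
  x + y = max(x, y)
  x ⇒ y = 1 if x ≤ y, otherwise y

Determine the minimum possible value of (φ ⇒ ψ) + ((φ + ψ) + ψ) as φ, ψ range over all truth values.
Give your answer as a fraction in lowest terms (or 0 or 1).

Take φ = 1/2, ψ = 0:
φ ⇒ ψ = 1/2 ⇒ 0 = 0
φ + ψ = 1/2 + 0 = 1/2
(φ + ψ) + ψ = 1/2 + 0 = 1/2
(φ ⇒ ψ) + ((φ + ψ) + ψ) = 0 + 1/2 = 1/2
No assignment yields a value below 1/2, so this is the minimum.

1/2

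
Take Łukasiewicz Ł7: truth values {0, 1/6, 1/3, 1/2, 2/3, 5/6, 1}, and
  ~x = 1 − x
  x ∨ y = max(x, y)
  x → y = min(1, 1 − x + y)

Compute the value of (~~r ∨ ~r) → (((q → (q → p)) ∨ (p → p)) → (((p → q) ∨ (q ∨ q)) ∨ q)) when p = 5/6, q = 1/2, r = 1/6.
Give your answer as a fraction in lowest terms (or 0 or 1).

~r = ~1/6 = 5/6
~~r = ~5/6 = 1/6
~r = ~1/6 = 5/6
~~r ∨ ~r = 1/6 ∨ 5/6 = 5/6
q → p = 1/2 → 5/6 = 1
q → (q → p) = 1/2 → 1 = 1
p → p = 5/6 → 5/6 = 1
(q → (q → p)) ∨ (p → p) = 1 ∨ 1 = 1
p → q = 5/6 → 1/2 = 2/3
q ∨ q = 1/2 ∨ 1/2 = 1/2
(p → q) ∨ (q ∨ q) = 2/3 ∨ 1/2 = 2/3
((p → q) ∨ (q ∨ q)) ∨ q = 2/3 ∨ 1/2 = 2/3
((q → (q → p)) ∨ (p → p)) → (((p → q) ∨ (q ∨ q)) ∨ q) = 1 → 2/3 = 2/3
(~~r ∨ ~r) → (((q → (q → p)) ∨ (p → p)) → (((p → q) ∨ (q ∨ q)) ∨ q)) = 5/6 → 2/3 = 5/6

5/6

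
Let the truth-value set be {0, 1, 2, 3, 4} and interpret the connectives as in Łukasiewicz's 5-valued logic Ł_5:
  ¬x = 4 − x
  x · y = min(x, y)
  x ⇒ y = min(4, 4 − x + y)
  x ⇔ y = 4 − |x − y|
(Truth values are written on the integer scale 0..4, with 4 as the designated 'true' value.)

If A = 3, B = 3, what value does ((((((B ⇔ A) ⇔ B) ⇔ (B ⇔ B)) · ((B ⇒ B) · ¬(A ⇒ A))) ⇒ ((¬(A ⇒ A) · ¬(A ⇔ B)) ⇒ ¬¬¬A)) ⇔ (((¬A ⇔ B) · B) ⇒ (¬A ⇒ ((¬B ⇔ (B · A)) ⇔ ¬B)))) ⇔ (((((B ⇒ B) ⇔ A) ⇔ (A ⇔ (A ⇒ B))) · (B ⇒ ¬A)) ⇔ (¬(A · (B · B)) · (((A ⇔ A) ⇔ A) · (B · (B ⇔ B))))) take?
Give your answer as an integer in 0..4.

B ⇔ A = 3 ⇔ 3 = 4
(B ⇔ A) ⇔ B = 4 ⇔ 3 = 3
B ⇔ B = 3 ⇔ 3 = 4
((B ⇔ A) ⇔ B) ⇔ (B ⇔ B) = 3 ⇔ 4 = 3
B ⇒ B = 3 ⇒ 3 = 4
A ⇒ A = 3 ⇒ 3 = 4
¬(A ⇒ A) = ¬4 = 0
(B ⇒ B) · ¬(A ⇒ A) = 4 · 0 = 0
(((B ⇔ A) ⇔ B) ⇔ (B ⇔ B)) · ((B ⇒ B) · ¬(A ⇒ A)) = 3 · 0 = 0
A ⇒ A = 3 ⇒ 3 = 4
¬(A ⇒ A) = ¬4 = 0
A ⇔ B = 3 ⇔ 3 = 4
¬(A ⇔ B) = ¬4 = 0
¬(A ⇒ A) · ¬(A ⇔ B) = 0 · 0 = 0
¬A = ¬3 = 1
¬¬A = ¬1 = 3
¬¬¬A = ¬3 = 1
(¬(A ⇒ A) · ¬(A ⇔ B)) ⇒ ¬¬¬A = 0 ⇒ 1 = 4
((((B ⇔ A) ⇔ B) ⇔ (B ⇔ B)) · ((B ⇒ B) · ¬(A ⇒ A))) ⇒ ((¬(A ⇒ A) · ¬(A ⇔ B)) ⇒ ¬¬¬A) = 0 ⇒ 4 = 4
¬A = ¬3 = 1
¬A ⇔ B = 1 ⇔ 3 = 2
(¬A ⇔ B) · B = 2 · 3 = 2
¬A = ¬3 = 1
¬B = ¬3 = 1
B · A = 3 · 3 = 3
¬B ⇔ (B · A) = 1 ⇔ 3 = 2
¬B = ¬3 = 1
(¬B ⇔ (B · A)) ⇔ ¬B = 2 ⇔ 1 = 3
¬A ⇒ ((¬B ⇔ (B · A)) ⇔ ¬B) = 1 ⇒ 3 = 4
((¬A ⇔ B) · B) ⇒ (¬A ⇒ ((¬B ⇔ (B · A)) ⇔ ¬B)) = 2 ⇒ 4 = 4
(((((B ⇔ A) ⇔ B) ⇔ (B ⇔ B)) · ((B ⇒ B) · ¬(A ⇒ A))) ⇒ ((¬(A ⇒ A) · ¬(A ⇔ B)) ⇒ ¬¬¬A)) ⇔ (((¬A ⇔ B) · B) ⇒ (¬A ⇒ ((¬B ⇔ (B · A)) ⇔ ¬B))) = 4 ⇔ 4 = 4
B ⇒ B = 3 ⇒ 3 = 4
(B ⇒ B) ⇔ A = 4 ⇔ 3 = 3
A ⇒ B = 3 ⇒ 3 = 4
A ⇔ (A ⇒ B) = 3 ⇔ 4 = 3
((B ⇒ B) ⇔ A) ⇔ (A ⇔ (A ⇒ B)) = 3 ⇔ 3 = 4
¬A = ¬3 = 1
B ⇒ ¬A = 3 ⇒ 1 = 2
(((B ⇒ B) ⇔ A) ⇔ (A ⇔ (A ⇒ B))) · (B ⇒ ¬A) = 4 · 2 = 2
B · B = 3 · 3 = 3
A · (B · B) = 3 · 3 = 3
¬(A · (B · B)) = ¬3 = 1
A ⇔ A = 3 ⇔ 3 = 4
(A ⇔ A) ⇔ A = 4 ⇔ 3 = 3
B ⇔ B = 3 ⇔ 3 = 4
B · (B ⇔ B) = 3 · 4 = 3
((A ⇔ A) ⇔ A) · (B · (B ⇔ B)) = 3 · 3 = 3
¬(A · (B · B)) · (((A ⇔ A) ⇔ A) · (B · (B ⇔ B))) = 1 · 3 = 1
((((B ⇒ B) ⇔ A) ⇔ (A ⇔ (A ⇒ B))) · (B ⇒ ¬A)) ⇔ (¬(A · (B · B)) · (((A ⇔ A) ⇔ A) · (B · (B ⇔ B)))) = 2 ⇔ 1 = 3
((((((B ⇔ A) ⇔ B) ⇔ (B ⇔ B)) · ((B ⇒ B) · ¬(A ⇒ A))) ⇒ ((¬(A ⇒ A) · ¬(A ⇔ B)) ⇒ ¬¬¬A)) ⇔ (((¬A ⇔ B) · B) ⇒ (¬A ⇒ ((¬B ⇔ (B · A)) ⇔ ¬B)))) ⇔ (((((B ⇒ B) ⇔ A) ⇔ (A ⇔ (A ⇒ B))) · (B ⇒ ¬A)) ⇔ (¬(A · (B · B)) · (((A ⇔ A) ⇔ A) · (B · (B ⇔ B))))) = 4 ⇔ 3 = 3

3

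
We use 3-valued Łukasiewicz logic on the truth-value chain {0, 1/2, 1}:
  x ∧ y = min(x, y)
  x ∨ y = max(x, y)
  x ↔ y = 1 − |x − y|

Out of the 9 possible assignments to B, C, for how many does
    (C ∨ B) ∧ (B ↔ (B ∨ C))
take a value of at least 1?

3

B = 0, C = 0 ↦ 0  <
B = 0, C = 1/2 ↦ 1/2  <
B = 0, C = 1 ↦ 0  <
B = 1/2, C = 0 ↦ 1/2  <
B = 1/2, C = 1/2 ↦ 1/2  <
B = 1/2, C = 1 ↦ 1/2  <
B = 1, C = 0 ↦ 1  ≥
B = 1, C = 1/2 ↦ 1  ≥
B = 1, C = 1 ↦ 1  ≥
So 3 of the 9 assignments meet the threshold.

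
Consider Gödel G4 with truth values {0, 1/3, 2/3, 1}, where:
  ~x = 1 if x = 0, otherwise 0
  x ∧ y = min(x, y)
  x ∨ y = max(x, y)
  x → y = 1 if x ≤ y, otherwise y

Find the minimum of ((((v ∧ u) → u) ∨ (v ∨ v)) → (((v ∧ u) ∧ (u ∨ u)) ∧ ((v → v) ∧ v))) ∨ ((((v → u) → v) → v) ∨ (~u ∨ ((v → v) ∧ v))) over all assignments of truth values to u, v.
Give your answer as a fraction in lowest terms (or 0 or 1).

2/3

Take u = 1/3, v = 2/3:
v ∧ u = 2/3 ∧ 1/3 = 1/3
(v ∧ u) → u = 1/3 → 1/3 = 1
v ∨ v = 2/3 ∨ 2/3 = 2/3
((v ∧ u) → u) ∨ (v ∨ v) = 1 ∨ 2/3 = 1
v ∧ u = 2/3 ∧ 1/3 = 1/3
u ∨ u = 1/3 ∨ 1/3 = 1/3
(v ∧ u) ∧ (u ∨ u) = 1/3 ∧ 1/3 = 1/3
v → v = 2/3 → 2/3 = 1
(v → v) ∧ v = 1 ∧ 2/3 = 2/3
((v ∧ u) ∧ (u ∨ u)) ∧ ((v → v) ∧ v) = 1/3 ∧ 2/3 = 1/3
(((v ∧ u) → u) ∨ (v ∨ v)) → (((v ∧ u) ∧ (u ∨ u)) ∧ ((v → v) ∧ v)) = 1 → 1/3 = 1/3
v → u = 2/3 → 1/3 = 1/3
(v → u) → v = 1/3 → 2/3 = 1
((v → u) → v) → v = 1 → 2/3 = 2/3
~u = ~1/3 = 0
v → v = 2/3 → 2/3 = 1
(v → v) ∧ v = 1 ∧ 2/3 = 2/3
~u ∨ ((v → v) ∧ v) = 0 ∨ 2/3 = 2/3
(((v → u) → v) → v) ∨ (~u ∨ ((v → v) ∧ v)) = 2/3 ∨ 2/3 = 2/3
((((v ∧ u) → u) ∨ (v ∨ v)) → (((v ∧ u) ∧ (u ∨ u)) ∧ ((v → v) ∧ v))) ∨ ((((v → u) → v) → v) ∨ (~u ∨ ((v → v) ∧ v))) = 1/3 ∨ 2/3 = 2/3
No assignment yields a value below 2/3, so this is the minimum.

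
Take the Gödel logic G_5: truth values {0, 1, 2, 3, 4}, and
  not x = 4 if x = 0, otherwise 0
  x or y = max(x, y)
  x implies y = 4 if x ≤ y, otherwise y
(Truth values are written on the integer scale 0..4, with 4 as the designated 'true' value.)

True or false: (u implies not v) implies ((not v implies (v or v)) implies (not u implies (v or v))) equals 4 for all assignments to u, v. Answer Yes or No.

No

Counterexample: take u = 0, v = 1.
not v = not 1 = 0
u implies not v = 0 implies 0 = 4
not v = not 1 = 0
v or v = 1 or 1 = 1
not v implies (v or v) = 0 implies 1 = 4
not u = not 0 = 4
v or v = 1 or 1 = 1
not u implies (v or v) = 4 implies 1 = 1
(not v implies (v or v)) implies (not u implies (v or v)) = 4 implies 1 = 1
(u implies not v) implies ((not v implies (v or v)) implies (not u implies (v or v))) = 4 implies 1 = 1
This gives 1 ≠ 4.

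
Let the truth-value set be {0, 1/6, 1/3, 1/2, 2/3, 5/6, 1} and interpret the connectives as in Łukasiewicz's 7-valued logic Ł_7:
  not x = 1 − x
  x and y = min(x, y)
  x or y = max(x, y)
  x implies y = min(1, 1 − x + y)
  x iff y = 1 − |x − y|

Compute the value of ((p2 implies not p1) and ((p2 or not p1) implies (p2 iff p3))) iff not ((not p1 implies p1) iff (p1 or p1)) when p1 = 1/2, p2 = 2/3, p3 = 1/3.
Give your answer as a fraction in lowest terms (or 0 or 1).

not p1 = not 1/2 = 1/2
p2 implies not p1 = 2/3 implies 1/2 = 5/6
not p1 = not 1/2 = 1/2
p2 or not p1 = 2/3 or 1/2 = 2/3
p2 iff p3 = 2/3 iff 1/3 = 2/3
(p2 or not p1) implies (p2 iff p3) = 2/3 implies 2/3 = 1
(p2 implies not p1) and ((p2 or not p1) implies (p2 iff p3)) = 5/6 and 1 = 5/6
not p1 = not 1/2 = 1/2
not p1 implies p1 = 1/2 implies 1/2 = 1
p1 or p1 = 1/2 or 1/2 = 1/2
(not p1 implies p1) iff (p1 or p1) = 1 iff 1/2 = 1/2
not ((not p1 implies p1) iff (p1 or p1)) = not 1/2 = 1/2
((p2 implies not p1) and ((p2 or not p1) implies (p2 iff p3))) iff not ((not p1 implies p1) iff (p1 or p1)) = 5/6 iff 1/2 = 2/3

2/3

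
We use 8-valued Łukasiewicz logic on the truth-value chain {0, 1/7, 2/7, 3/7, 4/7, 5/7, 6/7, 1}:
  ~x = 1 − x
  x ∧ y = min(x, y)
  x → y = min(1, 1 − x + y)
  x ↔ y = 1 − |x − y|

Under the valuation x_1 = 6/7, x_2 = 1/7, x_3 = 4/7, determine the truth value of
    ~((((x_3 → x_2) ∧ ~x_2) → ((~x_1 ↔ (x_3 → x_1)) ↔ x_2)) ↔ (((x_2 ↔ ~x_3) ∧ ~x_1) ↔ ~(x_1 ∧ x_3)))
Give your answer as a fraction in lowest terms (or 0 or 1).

x_3 → x_2 = 4/7 → 1/7 = 4/7
~x_2 = ~1/7 = 6/7
(x_3 → x_2) ∧ ~x_2 = 4/7 ∧ 6/7 = 4/7
~x_1 = ~6/7 = 1/7
x_3 → x_1 = 4/7 → 6/7 = 1
~x_1 ↔ (x_3 → x_1) = 1/7 ↔ 1 = 1/7
(~x_1 ↔ (x_3 → x_1)) ↔ x_2 = 1/7 ↔ 1/7 = 1
((x_3 → x_2) ∧ ~x_2) → ((~x_1 ↔ (x_3 → x_1)) ↔ x_2) = 4/7 → 1 = 1
~x_3 = ~4/7 = 3/7
x_2 ↔ ~x_3 = 1/7 ↔ 3/7 = 5/7
~x_1 = ~6/7 = 1/7
(x_2 ↔ ~x_3) ∧ ~x_1 = 5/7 ∧ 1/7 = 1/7
x_1 ∧ x_3 = 6/7 ∧ 4/7 = 4/7
~(x_1 ∧ x_3) = ~4/7 = 3/7
((x_2 ↔ ~x_3) ∧ ~x_1) ↔ ~(x_1 ∧ x_3) = 1/7 ↔ 3/7 = 5/7
(((x_3 → x_2) ∧ ~x_2) → ((~x_1 ↔ (x_3 → x_1)) ↔ x_2)) ↔ (((x_2 ↔ ~x_3) ∧ ~x_1) ↔ ~(x_1 ∧ x_3)) = 1 ↔ 5/7 = 5/7
~((((x_3 → x_2) ∧ ~x_2) → ((~x_1 ↔ (x_3 → x_1)) ↔ x_2)) ↔ (((x_2 ↔ ~x_3) ∧ ~x_1) ↔ ~(x_1 ∧ x_3))) = ~5/7 = 2/7

2/7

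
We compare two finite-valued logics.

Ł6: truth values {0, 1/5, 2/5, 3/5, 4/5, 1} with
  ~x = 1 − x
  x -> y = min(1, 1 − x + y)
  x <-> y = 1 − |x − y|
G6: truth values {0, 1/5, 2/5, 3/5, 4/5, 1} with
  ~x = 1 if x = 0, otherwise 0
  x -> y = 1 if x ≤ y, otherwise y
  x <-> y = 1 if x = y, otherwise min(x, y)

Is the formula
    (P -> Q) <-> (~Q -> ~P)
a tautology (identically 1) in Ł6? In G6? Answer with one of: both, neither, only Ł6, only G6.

only Ł6

In Ł6: every assignment gives 1 — tautology.
In G6: at P = 2/5, Q = 1/5 the value is 1/5 — not a tautology.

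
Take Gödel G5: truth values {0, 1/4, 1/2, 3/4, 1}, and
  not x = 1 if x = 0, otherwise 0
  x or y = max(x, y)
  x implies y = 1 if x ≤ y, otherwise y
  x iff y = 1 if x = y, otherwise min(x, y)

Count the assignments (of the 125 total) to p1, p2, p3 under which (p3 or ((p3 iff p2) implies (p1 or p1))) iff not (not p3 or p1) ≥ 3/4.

13

value 1: 9 assignments (counts)
value 3/4: 4 assignments (counts)
value 1/2: 4 assignments
value 1/4: 4 assignments
value 0: 104 assignments
So 13 of the 125 assignments meet the threshold.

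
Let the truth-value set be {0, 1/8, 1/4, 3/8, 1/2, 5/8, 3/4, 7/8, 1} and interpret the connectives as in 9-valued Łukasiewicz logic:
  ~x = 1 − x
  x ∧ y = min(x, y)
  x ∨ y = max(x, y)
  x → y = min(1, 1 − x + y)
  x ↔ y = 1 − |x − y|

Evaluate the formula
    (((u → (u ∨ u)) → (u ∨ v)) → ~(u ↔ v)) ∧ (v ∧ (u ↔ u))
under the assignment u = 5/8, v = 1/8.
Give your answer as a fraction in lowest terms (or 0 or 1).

u ∨ u = 5/8 ∨ 5/8 = 5/8
u → (u ∨ u) = 5/8 → 5/8 = 1
u ∨ v = 5/8 ∨ 1/8 = 5/8
(u → (u ∨ u)) → (u ∨ v) = 1 → 5/8 = 5/8
u ↔ v = 5/8 ↔ 1/8 = 1/2
~(u ↔ v) = ~1/2 = 1/2
((u → (u ∨ u)) → (u ∨ v)) → ~(u ↔ v) = 5/8 → 1/2 = 7/8
u ↔ u = 5/8 ↔ 5/8 = 1
v ∧ (u ↔ u) = 1/8 ∧ 1 = 1/8
(((u → (u ∨ u)) → (u ∨ v)) → ~(u ↔ v)) ∧ (v ∧ (u ↔ u)) = 7/8 ∧ 1/8 = 1/8

1/8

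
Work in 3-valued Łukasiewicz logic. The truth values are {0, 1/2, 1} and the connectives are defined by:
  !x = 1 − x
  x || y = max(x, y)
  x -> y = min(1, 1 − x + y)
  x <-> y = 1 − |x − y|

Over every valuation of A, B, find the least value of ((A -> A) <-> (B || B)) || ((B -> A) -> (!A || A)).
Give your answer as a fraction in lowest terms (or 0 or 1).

Take A = 1/2, B = 0:
A -> A = 1/2 -> 1/2 = 1
B || B = 0 || 0 = 0
(A -> A) <-> (B || B) = 1 <-> 0 = 0
B -> A = 0 -> 1/2 = 1
!A = !1/2 = 1/2
!A || A = 1/2 || 1/2 = 1/2
(B -> A) -> (!A || A) = 1 -> 1/2 = 1/2
((A -> A) <-> (B || B)) || ((B -> A) -> (!A || A)) = 0 || 1/2 = 1/2
No assignment yields a value below 1/2, so this is the minimum.

1/2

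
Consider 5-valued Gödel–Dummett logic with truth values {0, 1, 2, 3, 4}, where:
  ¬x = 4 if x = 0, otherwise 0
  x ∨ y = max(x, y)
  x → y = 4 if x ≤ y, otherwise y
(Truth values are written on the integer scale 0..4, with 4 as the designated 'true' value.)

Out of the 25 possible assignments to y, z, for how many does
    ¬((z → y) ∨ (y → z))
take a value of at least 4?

value 0: 25 assignments
So 0 of the 25 assignments meet the threshold.

0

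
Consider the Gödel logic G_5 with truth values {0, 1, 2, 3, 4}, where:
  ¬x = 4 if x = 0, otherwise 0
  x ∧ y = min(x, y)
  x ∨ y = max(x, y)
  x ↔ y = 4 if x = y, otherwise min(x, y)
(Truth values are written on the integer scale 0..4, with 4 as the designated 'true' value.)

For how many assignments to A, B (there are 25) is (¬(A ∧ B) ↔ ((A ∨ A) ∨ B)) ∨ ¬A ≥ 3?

7

value 4: 6 assignments (counts)
value 3: 1 assignment (counts)
value 2: 1 assignment
value 1: 1 assignment
value 0: 16 assignments
So 7 of the 25 assignments meet the threshold.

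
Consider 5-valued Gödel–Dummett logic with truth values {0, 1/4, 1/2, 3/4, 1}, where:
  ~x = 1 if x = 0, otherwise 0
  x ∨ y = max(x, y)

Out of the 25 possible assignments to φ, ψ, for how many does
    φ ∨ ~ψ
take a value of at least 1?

value 1: 9 assignments (counts)
value 3/4: 4 assignments
value 1/2: 4 assignments
value 1/4: 4 assignments
value 0: 4 assignments
So 9 of the 25 assignments meet the threshold.

9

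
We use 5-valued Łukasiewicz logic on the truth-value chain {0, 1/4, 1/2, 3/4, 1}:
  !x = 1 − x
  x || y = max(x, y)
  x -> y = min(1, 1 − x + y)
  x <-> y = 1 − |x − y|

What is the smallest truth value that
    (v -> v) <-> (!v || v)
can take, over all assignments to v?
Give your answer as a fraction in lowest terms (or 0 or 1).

Take v = 1/2:
v -> v = 1/2 -> 1/2 = 1
!v = !1/2 = 1/2
!v || v = 1/2 || 1/2 = 1/2
(v -> v) <-> (!v || v) = 1 <-> 1/2 = 1/2
No assignment yields a value below 1/2, so this is the minimum.

1/2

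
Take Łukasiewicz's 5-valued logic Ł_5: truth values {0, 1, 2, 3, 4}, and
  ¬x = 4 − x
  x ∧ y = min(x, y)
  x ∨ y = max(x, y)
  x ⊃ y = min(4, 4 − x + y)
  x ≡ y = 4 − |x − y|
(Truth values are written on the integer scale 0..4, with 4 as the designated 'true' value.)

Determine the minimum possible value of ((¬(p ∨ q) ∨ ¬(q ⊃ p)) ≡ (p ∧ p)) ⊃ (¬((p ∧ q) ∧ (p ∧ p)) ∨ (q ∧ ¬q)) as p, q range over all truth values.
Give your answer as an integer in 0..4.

2

Take p = 2, q = 2:
p ∨ q = 2 ∨ 2 = 2
¬(p ∨ q) = ¬2 = 2
q ⊃ p = 2 ⊃ 2 = 4
¬(q ⊃ p) = ¬4 = 0
¬(p ∨ q) ∨ ¬(q ⊃ p) = 2 ∨ 0 = 2
p ∧ p = 2 ∧ 2 = 2
(¬(p ∨ q) ∨ ¬(q ⊃ p)) ≡ (p ∧ p) = 2 ≡ 2 = 4
p ∧ q = 2 ∧ 2 = 2
p ∧ p = 2 ∧ 2 = 2
(p ∧ q) ∧ (p ∧ p) = 2 ∧ 2 = 2
¬((p ∧ q) ∧ (p ∧ p)) = ¬2 = 2
¬q = ¬2 = 2
q ∧ ¬q = 2 ∧ 2 = 2
¬((p ∧ q) ∧ (p ∧ p)) ∨ (q ∧ ¬q) = 2 ∨ 2 = 2
((¬(p ∨ q) ∨ ¬(q ⊃ p)) ≡ (p ∧ p)) ⊃ (¬((p ∧ q) ∧ (p ∧ p)) ∨ (q ∧ ¬q)) = 4 ⊃ 2 = 2
No assignment yields a value below 2, so this is the minimum.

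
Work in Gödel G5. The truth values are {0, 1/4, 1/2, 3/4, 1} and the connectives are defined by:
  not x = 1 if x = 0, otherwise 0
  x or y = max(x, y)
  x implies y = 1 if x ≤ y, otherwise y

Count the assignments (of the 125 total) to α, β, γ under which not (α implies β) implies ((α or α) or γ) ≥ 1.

113

value 1: 113 assignments (counts)
value 3/4: 6 assignments
value 1/2: 4 assignments
value 1/4: 2 assignments
So 113 of the 125 assignments meet the threshold.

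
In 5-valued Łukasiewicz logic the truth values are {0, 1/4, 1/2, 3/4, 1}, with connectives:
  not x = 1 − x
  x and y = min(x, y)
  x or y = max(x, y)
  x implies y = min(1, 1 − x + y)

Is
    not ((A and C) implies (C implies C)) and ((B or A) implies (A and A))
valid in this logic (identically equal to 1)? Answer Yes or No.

Counterexample: take A = 0, B = 0, C = 0.
A and C = 0 and 0 = 0
C implies C = 0 implies 0 = 1
(A and C) implies (C implies C) = 0 implies 1 = 1
not ((A and C) implies (C implies C)) = not 1 = 0
B or A = 0 or 0 = 0
A and A = 0 and 0 = 0
(B or A) implies (A and A) = 0 implies 0 = 1
not ((A and C) implies (C implies C)) and ((B or A) implies (A and A)) = 0 and 1 = 0
This gives 0 ≠ 1.

No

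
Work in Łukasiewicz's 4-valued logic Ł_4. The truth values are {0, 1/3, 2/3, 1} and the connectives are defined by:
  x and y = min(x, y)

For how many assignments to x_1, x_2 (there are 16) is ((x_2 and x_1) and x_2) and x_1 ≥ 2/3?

4

x_1 = 0, x_2 = 0 ↦ 0  <
x_1 = 0, x_2 = 1/3 ↦ 0  <
x_1 = 0, x_2 = 2/3 ↦ 0  <
x_1 = 0, x_2 = 1 ↦ 0  <
x_1 = 1/3, x_2 = 0 ↦ 0  <
x_1 = 1/3, x_2 = 1/3 ↦ 1/3  <
x_1 = 1/3, x_2 = 2/3 ↦ 1/3  <
x_1 = 1/3, x_2 = 1 ↦ 1/3  <
x_1 = 2/3, x_2 = 0 ↦ 0  <
x_1 = 2/3, x_2 = 1/3 ↦ 1/3  <
x_1 = 2/3, x_2 = 2/3 ↦ 2/3  ≥
x_1 = 2/3, x_2 = 1 ↦ 2/3  ≥
x_1 = 1, x_2 = 0 ↦ 0  <
x_1 = 1, x_2 = 1/3 ↦ 1/3  <
x_1 = 1, x_2 = 2/3 ↦ 2/3  ≥
x_1 = 1, x_2 = 1 ↦ 1  ≥
So 4 of the 16 assignments meet the threshold.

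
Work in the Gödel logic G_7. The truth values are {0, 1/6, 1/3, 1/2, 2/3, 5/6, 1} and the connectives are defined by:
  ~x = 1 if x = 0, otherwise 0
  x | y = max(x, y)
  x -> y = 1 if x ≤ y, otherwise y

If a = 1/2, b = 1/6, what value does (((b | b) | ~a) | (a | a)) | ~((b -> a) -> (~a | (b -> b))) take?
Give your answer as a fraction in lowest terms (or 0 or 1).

1/2

b | b = 1/6 | 1/6 = 1/6
~a = ~1/2 = 0
(b | b) | ~a = 1/6 | 0 = 1/6
a | a = 1/2 | 1/2 = 1/2
((b | b) | ~a) | (a | a) = 1/6 | 1/2 = 1/2
b -> a = 1/6 -> 1/2 = 1
~a = ~1/2 = 0
b -> b = 1/6 -> 1/6 = 1
~a | (b -> b) = 0 | 1 = 1
(b -> a) -> (~a | (b -> b)) = 1 -> 1 = 1
~((b -> a) -> (~a | (b -> b))) = ~1 = 0
(((b | b) | ~a) | (a | a)) | ~((b -> a) -> (~a | (b -> b))) = 1/2 | 0 = 1/2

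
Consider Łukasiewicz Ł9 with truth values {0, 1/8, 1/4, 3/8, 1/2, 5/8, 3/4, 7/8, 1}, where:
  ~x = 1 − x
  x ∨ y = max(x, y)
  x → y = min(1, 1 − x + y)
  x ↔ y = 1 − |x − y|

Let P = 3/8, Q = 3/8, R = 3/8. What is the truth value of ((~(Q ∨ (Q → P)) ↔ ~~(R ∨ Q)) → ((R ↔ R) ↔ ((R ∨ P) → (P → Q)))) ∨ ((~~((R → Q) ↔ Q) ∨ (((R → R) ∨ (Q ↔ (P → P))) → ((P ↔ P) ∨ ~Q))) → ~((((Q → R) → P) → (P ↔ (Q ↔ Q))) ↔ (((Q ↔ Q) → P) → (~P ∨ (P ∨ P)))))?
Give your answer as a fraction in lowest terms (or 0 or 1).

1

Q → P = 3/8 → 3/8 = 1
Q ∨ (Q → P) = 3/8 ∨ 1 = 1
~(Q ∨ (Q → P)) = ~1 = 0
R ∨ Q = 3/8 ∨ 3/8 = 3/8
~(R ∨ Q) = ~3/8 = 5/8
~~(R ∨ Q) = ~5/8 = 3/8
~(Q ∨ (Q → P)) ↔ ~~(R ∨ Q) = 0 ↔ 3/8 = 5/8
R ↔ R = 3/8 ↔ 3/8 = 1
R ∨ P = 3/8 ∨ 3/8 = 3/8
P → Q = 3/8 → 3/8 = 1
(R ∨ P) → (P → Q) = 3/8 → 1 = 1
(R ↔ R) ↔ ((R ∨ P) → (P → Q)) = 1 ↔ 1 = 1
(~(Q ∨ (Q → P)) ↔ ~~(R ∨ Q)) → ((R ↔ R) ↔ ((R ∨ P) → (P → Q))) = 5/8 → 1 = 1
R → Q = 3/8 → 3/8 = 1
(R → Q) ↔ Q = 1 ↔ 3/8 = 3/8
~((R → Q) ↔ Q) = ~3/8 = 5/8
~~((R → Q) ↔ Q) = ~5/8 = 3/8
R → R = 3/8 → 3/8 = 1
P → P = 3/8 → 3/8 = 1
Q ↔ (P → P) = 3/8 ↔ 1 = 3/8
(R → R) ∨ (Q ↔ (P → P)) = 1 ∨ 3/8 = 1
P ↔ P = 3/8 ↔ 3/8 = 1
~Q = ~3/8 = 5/8
(P ↔ P) ∨ ~Q = 1 ∨ 5/8 = 1
((R → R) ∨ (Q ↔ (P → P))) → ((P ↔ P) ∨ ~Q) = 1 → 1 = 1
~~((R → Q) ↔ Q) ∨ (((R → R) ∨ (Q ↔ (P → P))) → ((P ↔ P) ∨ ~Q)) = 3/8 ∨ 1 = 1
Q → R = 3/8 → 3/8 = 1
(Q → R) → P = 1 → 3/8 = 3/8
Q ↔ Q = 3/8 ↔ 3/8 = 1
P ↔ (Q ↔ Q) = 3/8 ↔ 1 = 3/8
((Q → R) → P) → (P ↔ (Q ↔ Q)) = 3/8 → 3/8 = 1
Q ↔ Q = 3/8 ↔ 3/8 = 1
(Q ↔ Q) → P = 1 → 3/8 = 3/8
~P = ~3/8 = 5/8
P ∨ P = 3/8 ∨ 3/8 = 3/8
~P ∨ (P ∨ P) = 5/8 ∨ 3/8 = 5/8
((Q ↔ Q) → P) → (~P ∨ (P ∨ P)) = 3/8 → 5/8 = 1
(((Q → R) → P) → (P ↔ (Q ↔ Q))) ↔ (((Q ↔ Q) → P) → (~P ∨ (P ∨ P))) = 1 ↔ 1 = 1
~((((Q → R) → P) → (P ↔ (Q ↔ Q))) ↔ (((Q ↔ Q) → P) → (~P ∨ (P ∨ P)))) = ~1 = 0
(~~((R → Q) ↔ Q) ∨ (((R → R) ∨ (Q ↔ (P → P))) → ((P ↔ P) ∨ ~Q))) → ~((((Q → R) → P) → (P ↔ (Q ↔ Q))) ↔ (((Q ↔ Q) → P) → (~P ∨ (P ∨ P)))) = 1 → 0 = 0
((~(Q ∨ (Q → P)) ↔ ~~(R ∨ Q)) → ((R ↔ R) ↔ ((R ∨ P) → (P → Q)))) ∨ ((~~((R → Q) ↔ Q) ∨ (((R → R) ∨ (Q ↔ (P → P))) → ((P ↔ P) ∨ ~Q))) → ~((((Q → R) → P) → (P ↔ (Q ↔ Q))) ↔ (((Q ↔ Q) → P) → (~P ∨ (P ∨ P))))) = 1 ∨ 0 = 1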